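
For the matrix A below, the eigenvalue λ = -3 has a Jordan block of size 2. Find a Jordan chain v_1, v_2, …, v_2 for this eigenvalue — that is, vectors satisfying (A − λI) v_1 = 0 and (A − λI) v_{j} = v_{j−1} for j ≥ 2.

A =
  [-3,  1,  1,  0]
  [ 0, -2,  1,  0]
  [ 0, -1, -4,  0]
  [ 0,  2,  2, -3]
A Jordan chain for λ = -3 of length 2:
v_1 = (1, 1, -1, 2)ᵀ
v_2 = (0, 1, 0, 0)ᵀ

Let N = A − (-3)·I. We want v_2 with N^2 v_2 = 0 but N^1 v_2 ≠ 0; then v_{j-1} := N · v_j for j = 2, …, 2.

Pick v_2 = (0, 1, 0, 0)ᵀ.
Then v_1 = N · v_2 = (1, 1, -1, 2)ᵀ.

Sanity check: (A − (-3)·I) v_1 = (0, 0, 0, 0)ᵀ = 0. ✓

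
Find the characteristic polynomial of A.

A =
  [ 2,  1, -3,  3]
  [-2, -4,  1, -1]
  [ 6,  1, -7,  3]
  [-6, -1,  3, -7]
x^4 + 16*x^3 + 96*x^2 + 256*x + 256

Expanding det(x·I − A) (e.g. by cofactor expansion or by noting that A is similar to its Jordan form J, which has the same characteristic polynomial as A) gives
  χ_A(x) = x^4 + 16*x^3 + 96*x^2 + 256*x + 256
which factors as (x + 4)^4. The eigenvalues (with algebraic multiplicities) are λ = -4 with multiplicity 4.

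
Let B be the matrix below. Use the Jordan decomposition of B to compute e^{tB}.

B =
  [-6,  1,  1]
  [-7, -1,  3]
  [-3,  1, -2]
e^{tB} =
  [-t^2*exp(-3*t)/2 - 3*t*exp(-3*t) + exp(-3*t), t*exp(-3*t), t^2*exp(-3*t)/2 + t*exp(-3*t)]
  [-t^2*exp(-3*t) - 7*t*exp(-3*t), 2*t*exp(-3*t) + exp(-3*t), t^2*exp(-3*t) + 3*t*exp(-3*t)]
  [-t^2*exp(-3*t)/2 - 3*t*exp(-3*t), t*exp(-3*t), t^2*exp(-3*t)/2 + t*exp(-3*t) + exp(-3*t)]

Strategy: write B = P · J · P⁻¹ where J is a Jordan canonical form, so e^{tB} = P · e^{tJ} · P⁻¹, and e^{tJ} can be computed block-by-block.

B has Jordan form
J =
  [-3,  1,  0]
  [ 0, -3,  1]
  [ 0,  0, -3]
(up to reordering of blocks).

Per-block formulas:
  For a 3×3 Jordan block J_3(-3): exp(t · J_3(-3)) = e^(-3t)·(I + t·N + (t^2/2)·N^2), where N is the 3×3 nilpotent shift.

After assembling e^{tJ} and conjugating by P, we get:

e^{tB} =
  [-t^2*exp(-3*t)/2 - 3*t*exp(-3*t) + exp(-3*t), t*exp(-3*t), t^2*exp(-3*t)/2 + t*exp(-3*t)]
  [-t^2*exp(-3*t) - 7*t*exp(-3*t), 2*t*exp(-3*t) + exp(-3*t), t^2*exp(-3*t) + 3*t*exp(-3*t)]
  [-t^2*exp(-3*t)/2 - 3*t*exp(-3*t), t*exp(-3*t), t^2*exp(-3*t)/2 + t*exp(-3*t) + exp(-3*t)]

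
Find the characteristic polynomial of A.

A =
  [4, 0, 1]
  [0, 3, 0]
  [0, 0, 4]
x^3 - 11*x^2 + 40*x - 48

Expanding det(x·I − A) (e.g. by cofactor expansion or by noting that A is similar to its Jordan form J, which has the same characteristic polynomial as A) gives
  χ_A(x) = x^3 - 11*x^2 + 40*x - 48
which factors as (x - 4)^2*(x - 3). The eigenvalues (with algebraic multiplicities) are λ = 3 with multiplicity 1, λ = 4 with multiplicity 2.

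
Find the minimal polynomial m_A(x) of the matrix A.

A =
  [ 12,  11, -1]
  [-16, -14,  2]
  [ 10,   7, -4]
x^3 + 6*x^2 + 12*x + 8

The characteristic polynomial is χ_A(x) = (x + 2)^3, so the eigenvalues are known. The minimal polynomial is
  m_A(x) = Π_λ (x − λ)^{k_λ}
where k_λ is the size of the *largest* Jordan block for λ (equivalently, the smallest k with (A − λI)^k v = 0 for every generalised eigenvector v of λ).

  λ = -2: largest Jordan block has size 3, contributing (x + 2)^3

So m_A(x) = (x + 2)^3 = x^3 + 6*x^2 + 12*x + 8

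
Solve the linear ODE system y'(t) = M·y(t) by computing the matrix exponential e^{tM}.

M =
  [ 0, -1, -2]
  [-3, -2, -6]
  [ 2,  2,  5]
e^{tM} =
  [-t*exp(t) + exp(t), -t*exp(t), -2*t*exp(t)]
  [-3*t*exp(t), -3*t*exp(t) + exp(t), -6*t*exp(t)]
  [2*t*exp(t), 2*t*exp(t), 4*t*exp(t) + exp(t)]

Strategy: write M = P · J · P⁻¹ where J is a Jordan canonical form, so e^{tM} = P · e^{tJ} · P⁻¹, and e^{tJ} can be computed block-by-block.

M has Jordan form
J =
  [1, 1, 0]
  [0, 1, 0]
  [0, 0, 1]
(up to reordering of blocks).

Per-block formulas:
  For a 2×2 Jordan block J_2(1): exp(t · J_2(1)) = e^(1t)·(I + t·N), where N is the 2×2 nilpotent shift.
  For a 1×1 block at λ = 1: exp(t · [1]) = [e^(1t)].

After assembling e^{tJ} and conjugating by P, we get:

e^{tM} =
  [-t*exp(t) + exp(t), -t*exp(t), -2*t*exp(t)]
  [-3*t*exp(t), -3*t*exp(t) + exp(t), -6*t*exp(t)]
  [2*t*exp(t), 2*t*exp(t), 4*t*exp(t) + exp(t)]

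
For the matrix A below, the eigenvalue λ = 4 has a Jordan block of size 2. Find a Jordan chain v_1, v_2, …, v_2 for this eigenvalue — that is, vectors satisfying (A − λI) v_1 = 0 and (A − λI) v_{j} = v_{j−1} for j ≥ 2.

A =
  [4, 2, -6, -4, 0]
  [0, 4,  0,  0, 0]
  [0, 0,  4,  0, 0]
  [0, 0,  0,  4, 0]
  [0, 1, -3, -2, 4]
A Jordan chain for λ = 4 of length 2:
v_1 = (2, 0, 0, 0, 1)ᵀ
v_2 = (0, 1, 0, 0, 0)ᵀ

Let N = A − (4)·I. We want v_2 with N^2 v_2 = 0 but N^1 v_2 ≠ 0; then v_{j-1} := N · v_j for j = 2, …, 2.

Pick v_2 = (0, 1, 0, 0, 0)ᵀ.
Then v_1 = N · v_2 = (2, 0, 0, 0, 1)ᵀ.

Sanity check: (A − (4)·I) v_1 = (0, 0, 0, 0, 0)ᵀ = 0. ✓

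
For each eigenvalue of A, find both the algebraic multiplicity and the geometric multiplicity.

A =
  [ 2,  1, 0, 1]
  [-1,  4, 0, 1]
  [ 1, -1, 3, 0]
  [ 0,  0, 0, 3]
λ = 3: alg = 4, geom = 2

Step 1 — factor the characteristic polynomial to read off the algebraic multiplicities:
  χ_A(x) = (x - 3)^4

Step 2 — compute geometric multiplicities via the rank-nullity identity g(λ) = n − rank(A − λI):
  rank(A − (3)·I) = 2, so dim ker(A − (3)·I) = n − 2 = 2

Summary:
  λ = 3: algebraic multiplicity = 4, geometric multiplicity = 2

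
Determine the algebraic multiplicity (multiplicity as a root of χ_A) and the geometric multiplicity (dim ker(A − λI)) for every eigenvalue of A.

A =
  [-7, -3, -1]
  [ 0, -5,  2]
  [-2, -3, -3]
λ = -5: alg = 3, geom = 1

Step 1 — factor the characteristic polynomial to read off the algebraic multiplicities:
  χ_A(x) = (x + 5)^3

Step 2 — compute geometric multiplicities via the rank-nullity identity g(λ) = n − rank(A − λI):
  rank(A − (-5)·I) = 2, so dim ker(A − (-5)·I) = n − 2 = 1

Summary:
  λ = -5: algebraic multiplicity = 3, geometric multiplicity = 1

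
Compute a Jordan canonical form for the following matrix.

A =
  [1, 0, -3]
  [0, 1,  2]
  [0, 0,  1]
J_2(1) ⊕ J_1(1)

The characteristic polynomial is
  det(x·I − A) = x^3 - 3*x^2 + 3*x - 1 = (x - 1)^3

Eigenvalues and multiplicities (the geometric multiplicity of λ is n − rank(A − λI), which equals the number of Jordan blocks for λ):
  λ = 1: algebraic multiplicity = 3, geometric multiplicity = 2

Determining the block sizes for each eigenvalue:
  λ = 1: 2 blocks summing to 3 forces exactly one block of size 2 and the rest size 1 → block sizes [2, 1]

Assembling the blocks gives a Jordan form
J =
  [1, 1, 0]
  [0, 1, 0]
  [0, 0, 1]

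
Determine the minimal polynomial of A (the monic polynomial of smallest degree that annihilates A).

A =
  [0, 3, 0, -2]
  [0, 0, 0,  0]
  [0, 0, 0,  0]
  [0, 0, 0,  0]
x^2

The characteristic polynomial is χ_A(x) = x^4, so the eigenvalues are known. The minimal polynomial is
  m_A(x) = Π_λ (x − λ)^{k_λ}
where k_λ is the size of the *largest* Jordan block for λ (equivalently, the smallest k with (A − λI)^k v = 0 for every generalised eigenvector v of λ).

  λ = 0: largest Jordan block has size 2, contributing (x − 0)^2

So m_A(x) = x^2 = x^2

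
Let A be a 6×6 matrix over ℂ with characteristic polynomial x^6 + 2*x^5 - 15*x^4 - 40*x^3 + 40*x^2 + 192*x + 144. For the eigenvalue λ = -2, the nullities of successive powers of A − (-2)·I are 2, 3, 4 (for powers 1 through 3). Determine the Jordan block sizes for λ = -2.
Block sizes for λ = -2: [3, 1]

From the dimensions of kernels of powers, the number of Jordan blocks of size at least j is d_j − d_{j−1} where d_j = dim ker(N^j) (with d_0 = 0). Computing the differences gives [2, 1, 1].
The number of blocks of size exactly k is (#blocks of size ≥ k) − (#blocks of size ≥ k + 1), so the partition is: 1 block(s) of size 1, 1 block(s) of size 3.
In nonincreasing order the block sizes are [3, 1].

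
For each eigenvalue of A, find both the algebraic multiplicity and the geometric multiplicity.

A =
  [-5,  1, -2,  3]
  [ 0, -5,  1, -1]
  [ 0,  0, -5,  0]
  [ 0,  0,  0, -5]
λ = -5: alg = 4, geom = 2

Step 1 — factor the characteristic polynomial to read off the algebraic multiplicities:
  χ_A(x) = (x + 5)^4

Step 2 — compute geometric multiplicities via the rank-nullity identity g(λ) = n − rank(A − λI):
  rank(A − (-5)·I) = 2, so dim ker(A − (-5)·I) = n − 2 = 2

Summary:
  λ = -5: algebraic multiplicity = 4, geometric multiplicity = 2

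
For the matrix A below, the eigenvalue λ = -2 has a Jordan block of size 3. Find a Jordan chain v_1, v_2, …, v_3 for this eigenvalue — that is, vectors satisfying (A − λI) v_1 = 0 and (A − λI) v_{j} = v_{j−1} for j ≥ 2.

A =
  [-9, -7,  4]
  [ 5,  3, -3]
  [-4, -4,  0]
A Jordan chain for λ = -2 of length 3:
v_1 = (-2, 2, 0)ᵀ
v_2 = (-7, 5, -4)ᵀ
v_3 = (1, 0, 0)ᵀ

Let N = A − (-2)·I. We want v_3 with N^3 v_3 = 0 but N^2 v_3 ≠ 0; then v_{j-1} := N · v_j for j = 3, …, 2.

Pick v_3 = (1, 0, 0)ᵀ.
Then v_2 = N · v_3 = (-7, 5, -4)ᵀ.
Then v_1 = N · v_2 = (-2, 2, 0)ᵀ.

Sanity check: (A − (-2)·I) v_1 = (0, 0, 0)ᵀ = 0. ✓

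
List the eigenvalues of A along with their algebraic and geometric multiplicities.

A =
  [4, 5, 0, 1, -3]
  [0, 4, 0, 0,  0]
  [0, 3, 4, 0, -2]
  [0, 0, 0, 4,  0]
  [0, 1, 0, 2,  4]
λ = 4: alg = 5, geom = 3

Step 1 — factor the characteristic polynomial to read off the algebraic multiplicities:
  χ_A(x) = (x - 4)^5

Step 2 — compute geometric multiplicities via the rank-nullity identity g(λ) = n − rank(A − λI):
  rank(A − (4)·I) = 2, so dim ker(A − (4)·I) = n − 2 = 3

Summary:
  λ = 4: algebraic multiplicity = 5, geometric multiplicity = 3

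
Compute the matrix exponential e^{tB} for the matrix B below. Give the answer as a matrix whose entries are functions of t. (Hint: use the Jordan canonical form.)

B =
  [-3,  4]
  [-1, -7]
e^{tB} =
  [2*t*exp(-5*t) + exp(-5*t), 4*t*exp(-5*t)]
  [-t*exp(-5*t), -2*t*exp(-5*t) + exp(-5*t)]

Strategy: write B = P · J · P⁻¹ where J is a Jordan canonical form, so e^{tB} = P · e^{tJ} · P⁻¹, and e^{tJ} can be computed block-by-block.

B has Jordan form
J =
  [-5,  1]
  [ 0, -5]
(up to reordering of blocks).

Per-block formulas:
  For a 2×2 Jordan block J_2(-5): exp(t · J_2(-5)) = e^(-5t)·(I + t·N), where N is the 2×2 nilpotent shift.

After assembling e^{tJ} and conjugating by P, we get:

e^{tB} =
  [2*t*exp(-5*t) + exp(-5*t), 4*t*exp(-5*t)]
  [-t*exp(-5*t), -2*t*exp(-5*t) + exp(-5*t)]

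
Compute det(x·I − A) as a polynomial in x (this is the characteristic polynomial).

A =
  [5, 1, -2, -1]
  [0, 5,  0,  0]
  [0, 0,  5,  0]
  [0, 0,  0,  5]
x^4 - 20*x^3 + 150*x^2 - 500*x + 625

Expanding det(x·I − A) (e.g. by cofactor expansion or by noting that A is similar to its Jordan form J, which has the same characteristic polynomial as A) gives
  χ_A(x) = x^4 - 20*x^3 + 150*x^2 - 500*x + 625
which factors as (x - 5)^4. The eigenvalues (with algebraic multiplicities) are λ = 5 with multiplicity 4.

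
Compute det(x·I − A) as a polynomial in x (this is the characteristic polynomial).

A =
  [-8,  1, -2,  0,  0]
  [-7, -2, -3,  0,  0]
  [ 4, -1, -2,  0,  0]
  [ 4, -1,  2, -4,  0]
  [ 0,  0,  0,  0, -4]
x^5 + 20*x^4 + 160*x^3 + 640*x^2 + 1280*x + 1024

Expanding det(x·I − A) (e.g. by cofactor expansion or by noting that A is similar to its Jordan form J, which has the same characteristic polynomial as A) gives
  χ_A(x) = x^5 + 20*x^4 + 160*x^3 + 640*x^2 + 1280*x + 1024
which factors as (x + 4)^5. The eigenvalues (with algebraic multiplicities) are λ = -4 with multiplicity 5.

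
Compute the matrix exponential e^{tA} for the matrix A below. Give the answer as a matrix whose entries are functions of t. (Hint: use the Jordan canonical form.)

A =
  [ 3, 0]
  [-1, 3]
e^{tA} =
  [exp(3*t), 0]
  [-t*exp(3*t), exp(3*t)]

Strategy: write A = P · J · P⁻¹ where J is a Jordan canonical form, so e^{tA} = P · e^{tJ} · P⁻¹, and e^{tJ} can be computed block-by-block.

A has Jordan form
J =
  [3, 1]
  [0, 3]
(up to reordering of blocks).

Per-block formulas:
  For a 2×2 Jordan block J_2(3): exp(t · J_2(3)) = e^(3t)·(I + t·N), where N is the 2×2 nilpotent shift.

After assembling e^{tJ} and conjugating by P, we get:

e^{tA} =
  [exp(3*t), 0]
  [-t*exp(3*t), exp(3*t)]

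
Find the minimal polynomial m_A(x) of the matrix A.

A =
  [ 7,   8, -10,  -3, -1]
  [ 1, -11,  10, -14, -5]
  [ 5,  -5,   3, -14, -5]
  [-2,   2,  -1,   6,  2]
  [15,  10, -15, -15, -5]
x^3

The characteristic polynomial is χ_A(x) = x^5, so the eigenvalues are known. The minimal polynomial is
  m_A(x) = Π_λ (x − λ)^{k_λ}
where k_λ is the size of the *largest* Jordan block for λ (equivalently, the smallest k with (A − λI)^k v = 0 for every generalised eigenvector v of λ).

  λ = 0: largest Jordan block has size 3, contributing (x − 0)^3

So m_A(x) = x^3 = x^3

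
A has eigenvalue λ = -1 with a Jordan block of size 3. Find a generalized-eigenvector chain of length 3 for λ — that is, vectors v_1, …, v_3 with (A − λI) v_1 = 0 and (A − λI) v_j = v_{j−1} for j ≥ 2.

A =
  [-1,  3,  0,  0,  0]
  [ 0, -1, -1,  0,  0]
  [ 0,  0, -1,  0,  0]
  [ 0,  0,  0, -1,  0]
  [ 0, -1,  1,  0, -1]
A Jordan chain for λ = -1 of length 3:
v_1 = (-3, 0, 0, 0, 1)ᵀ
v_2 = (0, -1, 0, 0, 1)ᵀ
v_3 = (0, 0, 1, 0, 0)ᵀ

Let N = A − (-1)·I. We want v_3 with N^3 v_3 = 0 but N^2 v_3 ≠ 0; then v_{j-1} := N · v_j for j = 3, …, 2.

Pick v_3 = (0, 0, 1, 0, 0)ᵀ.
Then v_2 = N · v_3 = (0, -1, 0, 0, 1)ᵀ.
Then v_1 = N · v_2 = (-3, 0, 0, 0, 1)ᵀ.

Sanity check: (A − (-1)·I) v_1 = (0, 0, 0, 0, 0)ᵀ = 0. ✓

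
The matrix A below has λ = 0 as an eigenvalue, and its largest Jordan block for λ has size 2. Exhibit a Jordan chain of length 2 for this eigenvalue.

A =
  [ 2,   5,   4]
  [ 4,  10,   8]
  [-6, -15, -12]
A Jordan chain for λ = 0 of length 2:
v_1 = (2, 4, -6)ᵀ
v_2 = (1, 0, 0)ᵀ

Let N = A − (0)·I. We want v_2 with N^2 v_2 = 0 but N^1 v_2 ≠ 0; then v_{j-1} := N · v_j for j = 2, …, 2.

Pick v_2 = (1, 0, 0)ᵀ.
Then v_1 = N · v_2 = (2, 4, -6)ᵀ.

Sanity check: (A − (0)·I) v_1 = (0, 0, 0)ᵀ = 0. ✓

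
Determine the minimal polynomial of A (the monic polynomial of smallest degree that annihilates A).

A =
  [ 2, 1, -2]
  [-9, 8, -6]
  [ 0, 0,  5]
x^2 - 10*x + 25

The characteristic polynomial is χ_A(x) = (x - 5)^3, so the eigenvalues are known. The minimal polynomial is
  m_A(x) = Π_λ (x − λ)^{k_λ}
where k_λ is the size of the *largest* Jordan block for λ (equivalently, the smallest k with (A − λI)^k v = 0 for every generalised eigenvector v of λ).

  λ = 5: largest Jordan block has size 2, contributing (x − 5)^2

So m_A(x) = (x - 5)^2 = x^2 - 10*x + 25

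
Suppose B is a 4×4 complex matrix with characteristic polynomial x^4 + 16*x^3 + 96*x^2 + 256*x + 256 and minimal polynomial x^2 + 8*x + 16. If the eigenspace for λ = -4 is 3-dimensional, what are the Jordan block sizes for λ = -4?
Block sizes for λ = -4: [2, 1, 1]

Step 1 — from the characteristic polynomial, algebraic multiplicity of λ = -4 is 4. From dim ker(B − (-4)·I) = 3, there are exactly 3 Jordan blocks for λ = -4.
Step 2 — from the minimal polynomial, the factor (x + 4)^2 tells us the largest block for λ = -4 has size 2.
Step 3 — with total size 4, 3 blocks, and largest block 2, the block sizes (in nonincreasing order) are [2, 1, 1].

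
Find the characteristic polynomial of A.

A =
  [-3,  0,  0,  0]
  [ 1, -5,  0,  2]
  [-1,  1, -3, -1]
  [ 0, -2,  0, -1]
x^4 + 12*x^3 + 54*x^2 + 108*x + 81

Expanding det(x·I − A) (e.g. by cofactor expansion or by noting that A is similar to its Jordan form J, which has the same characteristic polynomial as A) gives
  χ_A(x) = x^4 + 12*x^3 + 54*x^2 + 108*x + 81
which factors as (x + 3)^4. The eigenvalues (with algebraic multiplicities) are λ = -3 with multiplicity 4.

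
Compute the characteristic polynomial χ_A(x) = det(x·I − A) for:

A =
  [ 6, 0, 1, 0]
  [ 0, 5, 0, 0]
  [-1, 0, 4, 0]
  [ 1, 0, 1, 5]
x^4 - 20*x^3 + 150*x^2 - 500*x + 625

Expanding det(x·I − A) (e.g. by cofactor expansion or by noting that A is similar to its Jordan form J, which has the same characteristic polynomial as A) gives
  χ_A(x) = x^4 - 20*x^3 + 150*x^2 - 500*x + 625
which factors as (x - 5)^4. The eigenvalues (with algebraic multiplicities) are λ = 5 with multiplicity 4.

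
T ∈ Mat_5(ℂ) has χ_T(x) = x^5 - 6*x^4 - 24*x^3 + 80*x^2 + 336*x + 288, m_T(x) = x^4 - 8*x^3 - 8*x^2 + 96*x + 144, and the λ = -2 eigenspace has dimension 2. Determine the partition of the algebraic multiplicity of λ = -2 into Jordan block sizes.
Block sizes for λ = -2: [2, 1]

Step 1 — from the characteristic polynomial, algebraic multiplicity of λ = -2 is 3. From dim ker(T − (-2)·I) = 2, there are exactly 2 Jordan blocks for λ = -2.
Step 2 — from the minimal polynomial, the factor (x + 2)^2 tells us the largest block for λ = -2 has size 2.
Step 3 — with total size 3, 2 blocks, and largest block 2, the block sizes (in nonincreasing order) are [2, 1].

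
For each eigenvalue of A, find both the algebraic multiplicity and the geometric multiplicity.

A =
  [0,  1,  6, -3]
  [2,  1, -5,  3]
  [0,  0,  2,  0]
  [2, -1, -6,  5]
λ = 2: alg = 4, geom = 2

Step 1 — factor the characteristic polynomial to read off the algebraic multiplicities:
  χ_A(x) = (x - 2)^4

Step 2 — compute geometric multiplicities via the rank-nullity identity g(λ) = n − rank(A − λI):
  rank(A − (2)·I) = 2, so dim ker(A − (2)·I) = n − 2 = 2

Summary:
  λ = 2: algebraic multiplicity = 4, geometric multiplicity = 2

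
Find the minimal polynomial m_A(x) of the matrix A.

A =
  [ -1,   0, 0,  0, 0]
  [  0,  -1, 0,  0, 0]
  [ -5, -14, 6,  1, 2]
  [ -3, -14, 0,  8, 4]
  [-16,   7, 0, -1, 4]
x^3 - 11*x^2 + 24*x + 36

The characteristic polynomial is χ_A(x) = (x - 6)^3*(x + 1)^2, so the eigenvalues are known. The minimal polynomial is
  m_A(x) = Π_λ (x − λ)^{k_λ}
where k_λ is the size of the *largest* Jordan block for λ (equivalently, the smallest k with (A − λI)^k v = 0 for every generalised eigenvector v of λ).

  λ = -1: largest Jordan block has size 1, contributing (x + 1)
  λ = 6: largest Jordan block has size 2, contributing (x − 6)^2

So m_A(x) = (x - 6)^2*(x + 1) = x^3 - 11*x^2 + 24*x + 36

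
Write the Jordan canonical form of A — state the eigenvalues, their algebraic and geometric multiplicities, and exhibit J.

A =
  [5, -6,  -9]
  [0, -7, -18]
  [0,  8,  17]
J_2(5) ⊕ J_1(5)

The characteristic polynomial is
  det(x·I − A) = x^3 - 15*x^2 + 75*x - 125 = (x - 5)^3

Eigenvalues and multiplicities (the geometric multiplicity of λ is n − rank(A − λI), which equals the number of Jordan blocks for λ):
  λ = 5: algebraic multiplicity = 3, geometric multiplicity = 2

Determining the block sizes for each eigenvalue:
  λ = 5: 2 blocks summing to 3 forces exactly one block of size 2 and the rest size 1 → block sizes [2, 1]

Assembling the blocks gives a Jordan form
J =
  [5, 1, 0]
  [0, 5, 0]
  [0, 0, 5]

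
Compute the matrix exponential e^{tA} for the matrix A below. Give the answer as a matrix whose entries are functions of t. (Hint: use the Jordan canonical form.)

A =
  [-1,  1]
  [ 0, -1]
e^{tA} =
  [exp(-t), t*exp(-t)]
  [0, exp(-t)]

Strategy: write A = P · J · P⁻¹ where J is a Jordan canonical form, so e^{tA} = P · e^{tJ} · P⁻¹, and e^{tJ} can be computed block-by-block.

A has Jordan form
J =
  [-1,  1]
  [ 0, -1]
(up to reordering of blocks).

Per-block formulas:
  For a 2×2 Jordan block J_2(-1): exp(t · J_2(-1)) = e^(-1t)·(I + t·N), where N is the 2×2 nilpotent shift.

After assembling e^{tJ} and conjugating by P, we get:

e^{tA} =
  [exp(-t), t*exp(-t)]
  [0, exp(-t)]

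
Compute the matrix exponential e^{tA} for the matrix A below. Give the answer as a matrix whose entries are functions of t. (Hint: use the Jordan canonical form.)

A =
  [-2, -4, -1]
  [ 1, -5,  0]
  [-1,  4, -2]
e^{tA} =
  [-t^2*exp(-3*t) + t*exp(-3*t) + exp(-3*t), -4*t*exp(-3*t), -t^2*exp(-3*t) - t*exp(-3*t)]
  [-t^2*exp(-3*t)/2 + t*exp(-3*t), -2*t*exp(-3*t) + exp(-3*t), -t^2*exp(-3*t)/2]
  [t^2*exp(-3*t) - t*exp(-3*t), 4*t*exp(-3*t), t^2*exp(-3*t) + t*exp(-3*t) + exp(-3*t)]

Strategy: write A = P · J · P⁻¹ where J is a Jordan canonical form, so e^{tA} = P · e^{tJ} · P⁻¹, and e^{tJ} can be computed block-by-block.

A has Jordan form
J =
  [-3,  1,  0]
  [ 0, -3,  1]
  [ 0,  0, -3]
(up to reordering of blocks).

Per-block formulas:
  For a 3×3 Jordan block J_3(-3): exp(t · J_3(-3)) = e^(-3t)·(I + t·N + (t^2/2)·N^2), where N is the 3×3 nilpotent shift.

After assembling e^{tJ} and conjugating by P, we get:

e^{tA} =
  [-t^2*exp(-3*t) + t*exp(-3*t) + exp(-3*t), -4*t*exp(-3*t), -t^2*exp(-3*t) - t*exp(-3*t)]
  [-t^2*exp(-3*t)/2 + t*exp(-3*t), -2*t*exp(-3*t) + exp(-3*t), -t^2*exp(-3*t)/2]
  [t^2*exp(-3*t) - t*exp(-3*t), 4*t*exp(-3*t), t^2*exp(-3*t) + t*exp(-3*t) + exp(-3*t)]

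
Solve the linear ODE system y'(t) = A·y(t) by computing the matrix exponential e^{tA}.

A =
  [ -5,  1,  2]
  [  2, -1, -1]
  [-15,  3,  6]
e^{tA} =
  [-3*t^2/2 - 5*t + 1, t, t^2/2 + 2*t]
  [3*t^2/2 + 2*t, 1 - t, -t^2/2 - t]
  [-9*t^2/2 - 15*t, 3*t, 3*t^2/2 + 6*t + 1]

Strategy: write A = P · J · P⁻¹ where J is a Jordan canonical form, so e^{tA} = P · e^{tJ} · P⁻¹, and e^{tJ} can be computed block-by-block.

A has Jordan form
J =
  [0, 1, 0]
  [0, 0, 1]
  [0, 0, 0]
(up to reordering of blocks).

Per-block formulas:
  For a 3×3 Jordan block J_3(0): exp(t · J_3(0)) = e^(0t)·(I + t·N + (t^2/2)·N^2), where N is the 3×3 nilpotent shift.

After assembling e^{tJ} and conjugating by P, we get:

e^{tA} =
  [-3*t^2/2 - 5*t + 1, t, t^2/2 + 2*t]
  [3*t^2/2 + 2*t, 1 - t, -t^2/2 - t]
  [-9*t^2/2 - 15*t, 3*t, 3*t^2/2 + 6*t + 1]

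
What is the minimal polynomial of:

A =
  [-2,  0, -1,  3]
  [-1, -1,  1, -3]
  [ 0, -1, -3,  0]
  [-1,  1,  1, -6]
x^3 + 9*x^2 + 27*x + 27

The characteristic polynomial is χ_A(x) = (x + 3)^4, so the eigenvalues are known. The minimal polynomial is
  m_A(x) = Π_λ (x − λ)^{k_λ}
where k_λ is the size of the *largest* Jordan block for λ (equivalently, the smallest k with (A − λI)^k v = 0 for every generalised eigenvector v of λ).

  λ = -3: largest Jordan block has size 3, contributing (x + 3)^3

So m_A(x) = (x + 3)^3 = x^3 + 9*x^2 + 27*x + 27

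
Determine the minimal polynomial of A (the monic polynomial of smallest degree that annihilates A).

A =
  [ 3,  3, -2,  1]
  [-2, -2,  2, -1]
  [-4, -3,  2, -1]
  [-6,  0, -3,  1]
x^3 - 3*x^2 + 3*x - 1

The characteristic polynomial is χ_A(x) = (x - 1)^4, so the eigenvalues are known. The minimal polynomial is
  m_A(x) = Π_λ (x − λ)^{k_λ}
where k_λ is the size of the *largest* Jordan block for λ (equivalently, the smallest k with (A − λI)^k v = 0 for every generalised eigenvector v of λ).

  λ = 1: largest Jordan block has size 3, contributing (x − 1)^3

So m_A(x) = (x - 1)^3 = x^3 - 3*x^2 + 3*x - 1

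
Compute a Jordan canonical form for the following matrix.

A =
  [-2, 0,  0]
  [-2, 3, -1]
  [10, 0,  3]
J_1(-2) ⊕ J_2(3)

The characteristic polynomial is
  det(x·I − A) = x^3 - 4*x^2 - 3*x + 18 = (x - 3)^2*(x + 2)

Eigenvalues and multiplicities (the geometric multiplicity of λ is n − rank(A − λI), which equals the number of Jordan blocks for λ):
  λ = -2: algebraic multiplicity = 1, geometric multiplicity = 1
  λ = 3: algebraic multiplicity = 2, geometric multiplicity = 1

Determining the block sizes for each eigenvalue:
  λ = -2: one block (gm = 1), so the single block has size am = 1 → block sizes [1]
  λ = 3: one block (gm = 1), so the single block has size am = 2 → block sizes [2]

Assembling the blocks gives a Jordan form
J =
  [-2, 0, 0]
  [ 0, 3, 1]
  [ 0, 0, 3]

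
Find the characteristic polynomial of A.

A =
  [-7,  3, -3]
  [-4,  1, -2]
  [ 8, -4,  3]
x^3 + 3*x^2 + 3*x + 1

Expanding det(x·I − A) (e.g. by cofactor expansion or by noting that A is similar to its Jordan form J, which has the same characteristic polynomial as A) gives
  χ_A(x) = x^3 + 3*x^2 + 3*x + 1
which factors as (x + 1)^3. The eigenvalues (with algebraic multiplicities) are λ = -1 with multiplicity 3.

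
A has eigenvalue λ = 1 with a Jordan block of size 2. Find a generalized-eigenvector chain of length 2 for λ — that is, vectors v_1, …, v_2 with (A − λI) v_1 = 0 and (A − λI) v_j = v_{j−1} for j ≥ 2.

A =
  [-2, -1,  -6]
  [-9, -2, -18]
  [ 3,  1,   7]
A Jordan chain for λ = 1 of length 2:
v_1 = (-3, -9, 3)ᵀ
v_2 = (1, 0, 0)ᵀ

Let N = A − (1)·I. We want v_2 with N^2 v_2 = 0 but N^1 v_2 ≠ 0; then v_{j-1} := N · v_j for j = 2, …, 2.

Pick v_2 = (1, 0, 0)ᵀ.
Then v_1 = N · v_2 = (-3, -9, 3)ᵀ.

Sanity check: (A − (1)·I) v_1 = (0, 0, 0)ᵀ = 0. ✓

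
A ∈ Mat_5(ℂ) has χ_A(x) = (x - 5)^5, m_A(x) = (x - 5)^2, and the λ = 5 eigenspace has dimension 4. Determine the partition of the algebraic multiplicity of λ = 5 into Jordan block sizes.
Block sizes for λ = 5: [2, 1, 1, 1]

Step 1 — from the characteristic polynomial, algebraic multiplicity of λ = 5 is 5. From dim ker(A − (5)·I) = 4, there are exactly 4 Jordan blocks for λ = 5.
Step 2 — from the minimal polynomial, the factor (x − 5)^2 tells us the largest block for λ = 5 has size 2.
Step 3 — with total size 5, 4 blocks, and largest block 2, the block sizes (in nonincreasing order) are [2, 1, 1, 1].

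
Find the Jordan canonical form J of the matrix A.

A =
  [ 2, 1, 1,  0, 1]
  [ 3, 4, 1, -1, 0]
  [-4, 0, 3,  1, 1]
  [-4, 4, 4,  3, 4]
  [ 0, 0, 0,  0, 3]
J_2(3) ⊕ J_2(3) ⊕ J_1(3)

The characteristic polynomial is
  det(x·I − A) = x^5 - 15*x^4 + 90*x^3 - 270*x^2 + 405*x - 243 = (x - 3)^5

Eigenvalues and multiplicities (the geometric multiplicity of λ is n − rank(A − λI), which equals the number of Jordan blocks for λ):
  λ = 3: algebraic multiplicity = 5, geometric multiplicity = 3

Determining the block sizes for each eigenvalue:
  λ = 3: with am = 5 and gm = 3, the partition is not yet determined (e.g. several partitions of 5 into 3 parts exist). Let N = A − (3)·I. Computing rank(N^1) = 2, rank(N^2) = 0; the number of blocks of size ≥ j is rank(N^{j−1}) − rank(N^j), giving [3, 2]. So we have 2 block(s) of size 2, 1 block(s) of size 1 → block sizes [2, 2, 1]

Assembling the blocks gives a Jordan form
J =
  [3, 1, 0, 0, 0]
  [0, 3, 0, 0, 0]
  [0, 0, 3, 1, 0]
  [0, 0, 0, 3, 0]
  [0, 0, 0, 0, 3]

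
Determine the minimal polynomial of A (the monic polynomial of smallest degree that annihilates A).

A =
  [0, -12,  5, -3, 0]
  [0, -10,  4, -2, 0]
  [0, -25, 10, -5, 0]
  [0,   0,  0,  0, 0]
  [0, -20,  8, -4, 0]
x^3

The characteristic polynomial is χ_A(x) = x^5, so the eigenvalues are known. The minimal polynomial is
  m_A(x) = Π_λ (x − λ)^{k_λ}
where k_λ is the size of the *largest* Jordan block for λ (equivalently, the smallest k with (A − λI)^k v = 0 for every generalised eigenvector v of λ).

  λ = 0: largest Jordan block has size 3, contributing (x − 0)^3

So m_A(x) = x^3 = x^3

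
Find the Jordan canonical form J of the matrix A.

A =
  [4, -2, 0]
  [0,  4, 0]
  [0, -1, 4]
J_2(4) ⊕ J_1(4)

The characteristic polynomial is
  det(x·I − A) = x^3 - 12*x^2 + 48*x - 64 = (x - 4)^3

Eigenvalues and multiplicities (the geometric multiplicity of λ is n − rank(A − λI), which equals the number of Jordan blocks for λ):
  λ = 4: algebraic multiplicity = 3, geometric multiplicity = 2

Determining the block sizes for each eigenvalue:
  λ = 4: 2 blocks summing to 3 forces exactly one block of size 2 and the rest size 1 → block sizes [2, 1]

Assembling the blocks gives a Jordan form
J =
  [4, 1, 0]
  [0, 4, 0]
  [0, 0, 4]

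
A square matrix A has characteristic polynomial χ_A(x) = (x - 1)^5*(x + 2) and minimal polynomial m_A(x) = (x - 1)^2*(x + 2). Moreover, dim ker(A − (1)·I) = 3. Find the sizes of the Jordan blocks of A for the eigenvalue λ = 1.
Block sizes for λ = 1: [2, 2, 1]

Step 1 — from the characteristic polynomial, algebraic multiplicity of λ = 1 is 5. From dim ker(A − (1)·I) = 3, there are exactly 3 Jordan blocks for λ = 1.
Step 2 — from the minimal polynomial, the factor (x − 1)^2 tells us the largest block for λ = 1 has size 2.
Step 3 — with total size 5, 3 blocks, and largest block 2, the block sizes (in nonincreasing order) are [2, 2, 1].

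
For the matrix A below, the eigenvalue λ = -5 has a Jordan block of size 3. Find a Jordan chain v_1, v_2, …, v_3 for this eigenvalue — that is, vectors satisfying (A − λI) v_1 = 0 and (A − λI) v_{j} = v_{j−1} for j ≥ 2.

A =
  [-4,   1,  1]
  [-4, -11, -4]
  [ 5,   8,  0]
A Jordan chain for λ = -5 of length 3:
v_1 = (2, 0, -2)ᵀ
v_2 = (1, -4, 5)ᵀ
v_3 = (1, 0, 0)ᵀ

Let N = A − (-5)·I. We want v_3 with N^3 v_3 = 0 but N^2 v_3 ≠ 0; then v_{j-1} := N · v_j for j = 3, …, 2.

Pick v_3 = (1, 0, 0)ᵀ.
Then v_2 = N · v_3 = (1, -4, 5)ᵀ.
Then v_1 = N · v_2 = (2, 0, -2)ᵀ.

Sanity check: (A − (-5)·I) v_1 = (0, 0, 0)ᵀ = 0. ✓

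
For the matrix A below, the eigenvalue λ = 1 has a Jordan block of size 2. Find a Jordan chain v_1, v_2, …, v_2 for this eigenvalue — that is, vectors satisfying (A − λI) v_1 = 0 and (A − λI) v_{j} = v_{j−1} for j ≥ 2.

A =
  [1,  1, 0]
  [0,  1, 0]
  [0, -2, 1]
A Jordan chain for λ = 1 of length 2:
v_1 = (1, 0, -2)ᵀ
v_2 = (0, 1, 0)ᵀ

Let N = A − (1)·I. We want v_2 with N^2 v_2 = 0 but N^1 v_2 ≠ 0; then v_{j-1} := N · v_j for j = 2, …, 2.

Pick v_2 = (0, 1, 0)ᵀ.
Then v_1 = N · v_2 = (1, 0, -2)ᵀ.

Sanity check: (A − (1)·I) v_1 = (0, 0, 0)ᵀ = 0. ✓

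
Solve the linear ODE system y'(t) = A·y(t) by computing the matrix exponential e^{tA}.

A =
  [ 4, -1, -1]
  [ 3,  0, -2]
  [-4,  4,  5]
e^{tA} =
  [t^2*exp(3*t) + t*exp(3*t) + exp(3*t), -t^2*exp(3*t) - t*exp(3*t), -t^2*exp(3*t)/2 - t*exp(3*t)]
  [t^2*exp(3*t) + 3*t*exp(3*t), -t^2*exp(3*t) - 3*t*exp(3*t) + exp(3*t), -t^2*exp(3*t)/2 - 2*t*exp(3*t)]
  [-4*t*exp(3*t), 4*t*exp(3*t), 2*t*exp(3*t) + exp(3*t)]

Strategy: write A = P · J · P⁻¹ where J is a Jordan canonical form, so e^{tA} = P · e^{tJ} · P⁻¹, and e^{tJ} can be computed block-by-block.

A has Jordan form
J =
  [3, 1, 0]
  [0, 3, 1]
  [0, 0, 3]
(up to reordering of blocks).

Per-block formulas:
  For a 3×3 Jordan block J_3(3): exp(t · J_3(3)) = e^(3t)·(I + t·N + (t^2/2)·N^2), where N is the 3×3 nilpotent shift.

After assembling e^{tJ} and conjugating by P, we get:

e^{tA} =
  [t^2*exp(3*t) + t*exp(3*t) + exp(3*t), -t^2*exp(3*t) - t*exp(3*t), -t^2*exp(3*t)/2 - t*exp(3*t)]
  [t^2*exp(3*t) + 3*t*exp(3*t), -t^2*exp(3*t) - 3*t*exp(3*t) + exp(3*t), -t^2*exp(3*t)/2 - 2*t*exp(3*t)]
  [-4*t*exp(3*t), 4*t*exp(3*t), 2*t*exp(3*t) + exp(3*t)]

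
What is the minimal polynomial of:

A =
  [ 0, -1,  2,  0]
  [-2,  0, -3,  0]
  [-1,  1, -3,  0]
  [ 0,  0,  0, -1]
x^3 + 3*x^2 + 3*x + 1

The characteristic polynomial is χ_A(x) = (x + 1)^4, so the eigenvalues are known. The minimal polynomial is
  m_A(x) = Π_λ (x − λ)^{k_λ}
where k_λ is the size of the *largest* Jordan block for λ (equivalently, the smallest k with (A − λI)^k v = 0 for every generalised eigenvector v of λ).

  λ = -1: largest Jordan block has size 3, contributing (x + 1)^3

So m_A(x) = (x + 1)^3 = x^3 + 3*x^2 + 3*x + 1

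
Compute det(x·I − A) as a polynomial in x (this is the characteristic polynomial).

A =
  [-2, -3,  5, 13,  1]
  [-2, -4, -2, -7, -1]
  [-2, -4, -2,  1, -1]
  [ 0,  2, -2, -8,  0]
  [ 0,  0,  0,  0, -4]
x^5 + 20*x^4 + 160*x^3 + 640*x^2 + 1280*x + 1024

Expanding det(x·I − A) (e.g. by cofactor expansion or by noting that A is similar to its Jordan form J, which has the same characteristic polynomial as A) gives
  χ_A(x) = x^5 + 20*x^4 + 160*x^3 + 640*x^2 + 1280*x + 1024
which factors as (x + 4)^5. The eigenvalues (with algebraic multiplicities) are λ = -4 with multiplicity 5.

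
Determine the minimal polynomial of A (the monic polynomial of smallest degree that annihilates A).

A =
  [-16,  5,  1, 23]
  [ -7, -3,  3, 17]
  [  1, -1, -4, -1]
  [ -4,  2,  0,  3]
x^3 + 15*x^2 + 75*x + 125

The characteristic polynomial is χ_A(x) = (x + 5)^4, so the eigenvalues are known. The minimal polynomial is
  m_A(x) = Π_λ (x − λ)^{k_λ}
where k_λ is the size of the *largest* Jordan block for λ (equivalently, the smallest k with (A − λI)^k v = 0 for every generalised eigenvector v of λ).

  λ = -5: largest Jordan block has size 3, contributing (x + 5)^3

So m_A(x) = (x + 5)^3 = x^3 + 15*x^2 + 75*x + 125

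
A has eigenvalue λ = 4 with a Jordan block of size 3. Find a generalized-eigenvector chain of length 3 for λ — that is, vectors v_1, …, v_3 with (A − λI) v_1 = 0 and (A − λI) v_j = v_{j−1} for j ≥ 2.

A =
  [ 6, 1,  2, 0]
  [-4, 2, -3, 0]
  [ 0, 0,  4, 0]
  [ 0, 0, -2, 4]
A Jordan chain for λ = 4 of length 3:
v_1 = (1, -2, 0, 0)ᵀ
v_2 = (2, -3, 0, -2)ᵀ
v_3 = (0, 0, 1, 0)ᵀ

Let N = A − (4)·I. We want v_3 with N^3 v_3 = 0 but N^2 v_3 ≠ 0; then v_{j-1} := N · v_j for j = 3, …, 2.

Pick v_3 = (0, 0, 1, 0)ᵀ.
Then v_2 = N · v_3 = (2, -3, 0, -2)ᵀ.
Then v_1 = N · v_2 = (1, -2, 0, 0)ᵀ.

Sanity check: (A − (4)·I) v_1 = (0, 0, 0, 0)ᵀ = 0. ✓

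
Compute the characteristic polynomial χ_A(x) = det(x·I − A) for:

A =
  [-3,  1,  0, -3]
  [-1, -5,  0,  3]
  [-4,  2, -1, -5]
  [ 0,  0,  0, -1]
x^4 + 10*x^3 + 33*x^2 + 40*x + 16

Expanding det(x·I − A) (e.g. by cofactor expansion or by noting that A is similar to its Jordan form J, which has the same characteristic polynomial as A) gives
  χ_A(x) = x^4 + 10*x^3 + 33*x^2 + 40*x + 16
which factors as (x + 1)^2*(x + 4)^2. The eigenvalues (with algebraic multiplicities) are λ = -4 with multiplicity 2, λ = -1 with multiplicity 2.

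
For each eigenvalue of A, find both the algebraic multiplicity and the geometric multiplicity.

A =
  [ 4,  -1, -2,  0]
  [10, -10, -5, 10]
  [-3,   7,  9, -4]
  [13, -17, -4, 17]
λ = 5: alg = 4, geom = 2

Step 1 — factor the characteristic polynomial to read off the algebraic multiplicities:
  χ_A(x) = (x - 5)^4

Step 2 — compute geometric multiplicities via the rank-nullity identity g(λ) = n − rank(A − λI):
  rank(A − (5)·I) = 2, so dim ker(A − (5)·I) = n − 2 = 2

Summary:
  λ = 5: algebraic multiplicity = 4, geometric multiplicity = 2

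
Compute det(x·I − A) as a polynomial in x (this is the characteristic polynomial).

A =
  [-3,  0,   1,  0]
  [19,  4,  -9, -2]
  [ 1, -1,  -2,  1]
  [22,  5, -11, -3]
x^4 + 4*x^3 - 16*x - 16

Expanding det(x·I − A) (e.g. by cofactor expansion or by noting that A is similar to its Jordan form J, which has the same characteristic polynomial as A) gives
  χ_A(x) = x^4 + 4*x^3 - 16*x - 16
which factors as (x - 2)*(x + 2)^3. The eigenvalues (with algebraic multiplicities) are λ = -2 with multiplicity 3, λ = 2 with multiplicity 1.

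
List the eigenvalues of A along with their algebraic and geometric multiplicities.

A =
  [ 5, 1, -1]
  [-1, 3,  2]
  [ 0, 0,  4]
λ = 4: alg = 3, geom = 1

Step 1 — factor the characteristic polynomial to read off the algebraic multiplicities:
  χ_A(x) = (x - 4)^3

Step 2 — compute geometric multiplicities via the rank-nullity identity g(λ) = n − rank(A − λI):
  rank(A − (4)·I) = 2, so dim ker(A − (4)·I) = n − 2 = 1

Summary:
  λ = 4: algebraic multiplicity = 3, geometric multiplicity = 1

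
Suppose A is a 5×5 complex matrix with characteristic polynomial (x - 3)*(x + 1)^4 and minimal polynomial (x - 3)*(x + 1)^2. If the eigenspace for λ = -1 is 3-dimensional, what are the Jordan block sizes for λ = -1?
Block sizes for λ = -1: [2, 1, 1]

Step 1 — from the characteristic polynomial, algebraic multiplicity of λ = -1 is 4. From dim ker(A − (-1)·I) = 3, there are exactly 3 Jordan blocks for λ = -1.
Step 2 — from the minimal polynomial, the factor (x + 1)^2 tells us the largest block for λ = -1 has size 2.
Step 3 — with total size 4, 3 blocks, and largest block 2, the block sizes (in nonincreasing order) are [2, 1, 1].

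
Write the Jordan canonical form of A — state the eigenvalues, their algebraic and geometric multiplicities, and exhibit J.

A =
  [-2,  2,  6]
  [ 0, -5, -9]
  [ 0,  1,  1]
J_2(-2) ⊕ J_1(-2)

The characteristic polynomial is
  det(x·I − A) = x^3 + 6*x^2 + 12*x + 8 = (x + 2)^3

Eigenvalues and multiplicities (the geometric multiplicity of λ is n − rank(A − λI), which equals the number of Jordan blocks for λ):
  λ = -2: algebraic multiplicity = 3, geometric multiplicity = 2

Determining the block sizes for each eigenvalue:
  λ = -2: 2 blocks summing to 3 forces exactly one block of size 2 and the rest size 1 → block sizes [2, 1]

Assembling the blocks gives a Jordan form
J =
  [-2,  1,  0]
  [ 0, -2,  0]
  [ 0,  0, -2]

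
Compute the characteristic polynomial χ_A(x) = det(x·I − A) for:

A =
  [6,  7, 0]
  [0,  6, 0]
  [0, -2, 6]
x^3 - 18*x^2 + 108*x - 216

Expanding det(x·I − A) (e.g. by cofactor expansion or by noting that A is similar to its Jordan form J, which has the same characteristic polynomial as A) gives
  χ_A(x) = x^3 - 18*x^2 + 108*x - 216
which factors as (x - 6)^3. The eigenvalues (with algebraic multiplicities) are λ = 6 with multiplicity 3.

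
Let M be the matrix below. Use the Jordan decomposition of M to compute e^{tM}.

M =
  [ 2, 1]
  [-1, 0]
e^{tM} =
  [t*exp(t) + exp(t), t*exp(t)]
  [-t*exp(t), -t*exp(t) + exp(t)]

Strategy: write M = P · J · P⁻¹ where J is a Jordan canonical form, so e^{tM} = P · e^{tJ} · P⁻¹, and e^{tJ} can be computed block-by-block.

M has Jordan form
J =
  [1, 1]
  [0, 1]
(up to reordering of blocks).

Per-block formulas:
  For a 2×2 Jordan block J_2(1): exp(t · J_2(1)) = e^(1t)·(I + t·N), where N is the 2×2 nilpotent shift.

After assembling e^{tJ} and conjugating by P, we get:

e^{tM} =
  [t*exp(t) + exp(t), t*exp(t)]
  [-t*exp(t), -t*exp(t) + exp(t)]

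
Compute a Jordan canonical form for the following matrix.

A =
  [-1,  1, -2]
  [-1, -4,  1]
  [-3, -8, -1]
J_3(-2)

The characteristic polynomial is
  det(x·I − A) = x^3 + 6*x^2 + 12*x + 8 = (x + 2)^3

Eigenvalues and multiplicities (the geometric multiplicity of λ is n − rank(A − λI), which equals the number of Jordan blocks for λ):
  λ = -2: algebraic multiplicity = 3, geometric multiplicity = 1

Determining the block sizes for each eigenvalue:
  λ = -2: one block (gm = 1), so the single block has size am = 3 → block sizes [3]

Assembling the blocks gives a Jordan form
J =
  [-2,  1,  0]
  [ 0, -2,  1]
  [ 0,  0, -2]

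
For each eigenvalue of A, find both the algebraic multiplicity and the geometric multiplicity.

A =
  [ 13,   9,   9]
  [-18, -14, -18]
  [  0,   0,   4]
λ = -5: alg = 1, geom = 1; λ = 4: alg = 2, geom = 2

Step 1 — factor the characteristic polynomial to read off the algebraic multiplicities:
  χ_A(x) = (x - 4)^2*(x + 5)

Step 2 — compute geometric multiplicities via the rank-nullity identity g(λ) = n − rank(A − λI):
  rank(A − (-5)·I) = 2, so dim ker(A − (-5)·I) = n − 2 = 1
  rank(A − (4)·I) = 1, so dim ker(A − (4)·I) = n − 1 = 2

Summary:
  λ = -5: algebraic multiplicity = 1, geometric multiplicity = 1
  λ = 4: algebraic multiplicity = 2, geometric multiplicity = 2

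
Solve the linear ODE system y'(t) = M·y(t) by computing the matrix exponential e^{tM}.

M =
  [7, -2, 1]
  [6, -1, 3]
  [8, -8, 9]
e^{tM} =
  [2*t*exp(5*t) + exp(5*t), -2*t*exp(5*t), t*exp(5*t)]
  [6*t*exp(5*t), -6*t*exp(5*t) + exp(5*t), 3*t*exp(5*t)]
  [8*t*exp(5*t), -8*t*exp(5*t), 4*t*exp(5*t) + exp(5*t)]

Strategy: write M = P · J · P⁻¹ where J is a Jordan canonical form, so e^{tM} = P · e^{tJ} · P⁻¹, and e^{tJ} can be computed block-by-block.

M has Jordan form
J =
  [5, 1, 0]
  [0, 5, 0]
  [0, 0, 5]
(up to reordering of blocks).

Per-block formulas:
  For a 1×1 block at λ = 5: exp(t · [5]) = [e^(5t)].
  For a 2×2 Jordan block J_2(5): exp(t · J_2(5)) = e^(5t)·(I + t·N), where N is the 2×2 nilpotent shift.

After assembling e^{tJ} and conjugating by P, we get:

e^{tM} =
  [2*t*exp(5*t) + exp(5*t), -2*t*exp(5*t), t*exp(5*t)]
  [6*t*exp(5*t), -6*t*exp(5*t) + exp(5*t), 3*t*exp(5*t)]
  [8*t*exp(5*t), -8*t*exp(5*t), 4*t*exp(5*t) + exp(5*t)]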